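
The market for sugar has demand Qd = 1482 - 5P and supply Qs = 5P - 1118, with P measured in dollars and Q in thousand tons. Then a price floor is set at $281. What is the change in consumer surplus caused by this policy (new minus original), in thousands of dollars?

-2719.5

In a free market, 1482 - 5P = 5P - 1118 gives the equilibrium P* = 260, Q* = 182.
The floor of 281 is above the equilibrium price 260, so it binds.
At P = 281: Qd = 1482 - 5·281 = 77 and Qs = 5·281 - 1118 = 287.
Consumer surplus without the control is ½ · (296.4 - 260) · 182 = 3312.4.
With the floor, consumers buy 77 units at 281, so CS = ½ · (296.4 - 281) · 77 = 592.9.
Change in consumer surplus = 592.9 - 3312.4 = -2719.5.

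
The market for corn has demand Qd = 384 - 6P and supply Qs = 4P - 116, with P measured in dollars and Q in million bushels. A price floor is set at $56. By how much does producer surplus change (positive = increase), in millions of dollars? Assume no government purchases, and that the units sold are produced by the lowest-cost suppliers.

126

Without the control the market clears where 384 - 6P = 4P - 116, i.e. P* = 50 and Q* = 84.
Since 56 > 50, the floor is binding.
At P = 56: Qd = 384 - 6·56 = 48 and Qs = 4·56 - 116 = 108.
Producer surplus without the control is ½ · (50 - 29) · 84 = 882.
With the floor, 48 units are sold at 56. The supply price at Q = 48 is 41, so PS = ½ · [(56 - 29) + (56 - 41)] · 48 = 1008.
Change in producer surplus = 1008 - 882 = 126.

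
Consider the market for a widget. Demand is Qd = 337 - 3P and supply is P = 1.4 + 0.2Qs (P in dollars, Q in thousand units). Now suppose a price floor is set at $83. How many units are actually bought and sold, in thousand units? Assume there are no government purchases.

Rearranging supply gives Qs = 5P - 7. Equilibrium: 337 - 3P = 5P - 7, so 344 = 8P and P* = 43, Q* = 208.
Because the floor (83) lies above the market-clearing price, it is binding.
At P = 83: Qd = 337 - 3·83 = 88 and Qs = 5·83 - 7 = 408.
The quantity actually transacted is the short side, demand: 88.

88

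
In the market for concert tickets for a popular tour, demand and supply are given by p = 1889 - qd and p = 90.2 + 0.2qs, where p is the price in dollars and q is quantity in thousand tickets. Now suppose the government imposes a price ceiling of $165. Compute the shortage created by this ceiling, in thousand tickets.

1350

Rearranging demand gives qd = 1889 - p; rearranging supply gives qs = 5p - 451. In a free market, 1889 - p = 5p - 451 gives the equilibrium p* = 390, q* = 1499.
The ceiling of 165 is below the equilibrium price 390, so it binds.
At p = 165: qd = 1889 - 165 = 1724 and qs = 5·165 - 451 = 374.
Shortage = qd - qs = 1724 - 374 = 1350.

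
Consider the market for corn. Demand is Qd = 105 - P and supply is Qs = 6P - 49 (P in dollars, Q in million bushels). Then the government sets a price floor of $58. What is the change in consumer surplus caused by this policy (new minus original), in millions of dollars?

Equilibrium: 105 - P = 6P - 49, so 154 = 7P and P* = 22, Q* = 83.
Because the floor (58) lies above the market-clearing price, it is binding.
At P = 58: Qd = 105 - 58 = 47 and Qs = 6·58 - 49 = 299.
Consumer surplus without the control is ½ · (105 - 22) · 83 = 3444.5.
With the floor, consumers buy 47 units at 58, so CS = ½ · (105 - 58) · 47 = 1104.5.
Change in consumer surplus = 1104.5 - 3444.5 = -2340.

-2340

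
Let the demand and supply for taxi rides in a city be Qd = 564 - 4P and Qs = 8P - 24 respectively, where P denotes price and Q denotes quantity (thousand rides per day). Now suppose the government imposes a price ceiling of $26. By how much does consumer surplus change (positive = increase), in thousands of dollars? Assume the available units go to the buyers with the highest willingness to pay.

Setting quantity demanded equal to quantity supplied, 564 - 4P = 8P - 24, gives P* = 49 and Q* = 368.
Because the ceiling (26) lies below the market-clearing price, it is binding.
At P = 26: Qd = 564 - 4·26 = 460 and Qs = 8·26 - 24 = 184.
Consumer surplus without the control is ½ · (141 - 49) · 368 = 16928.
With the ceiling, 184 units are sold at 26 (assume they go to the highest-value buyers). The demand price at Q = 184 is 95, so CS = ½ · [(141 - 26) + (95 - 26)] · 184 = 16928.
Change in consumer surplus = 16928 - 16928 = 0.

0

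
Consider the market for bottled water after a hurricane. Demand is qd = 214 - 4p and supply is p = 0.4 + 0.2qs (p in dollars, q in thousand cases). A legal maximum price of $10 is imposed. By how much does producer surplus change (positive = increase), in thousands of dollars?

-1162

Rearranging supply gives qs = 5p - 2. Setting quantity demanded equal to quantity supplied, 214 - 4p = 5p - 2, gives p* = 24 and q* = 118.
Because the ceiling (10) lies below the market-clearing price, it is binding.
At p = 10: qd = 214 - 4·10 = 174 and qs = 5·10 - 2 = 48.
Producer surplus without the control is ½ · (24 - 0.4) · 118 = 1392.4.
With the ceiling, producers sell 48 units at 10, so PS = ½ · (10 - 0.4) · 48 = 230.4.
Change in producer surplus = 230.4 - 1392.4 = -1162.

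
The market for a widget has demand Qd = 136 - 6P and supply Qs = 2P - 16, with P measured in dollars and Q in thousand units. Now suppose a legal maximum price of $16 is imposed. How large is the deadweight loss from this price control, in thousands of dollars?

12

Without the control the market clears where 136 - 6P = 2P - 16, i.e. P* = 19 and Q* = 22.
Since 16 < 19, the ceiling is binding.
At P = 16: Qd = 136 - 6·16 = 40 and Qs = 2·16 - 16 = 16.
Quantity traded falls to 16. At Q = 16 the demand price is (136 - 16)/6 = 20 and the supply price is (16 + 16)/2 = 16.
Deadweight loss = ½ · (20 - 16) · (22 - 16) = ½ · 4 · 6 = 12.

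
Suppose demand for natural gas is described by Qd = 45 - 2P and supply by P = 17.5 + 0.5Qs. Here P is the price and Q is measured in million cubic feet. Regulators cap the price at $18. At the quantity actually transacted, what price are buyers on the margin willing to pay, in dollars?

22

Rearranging supply gives Qs = 2P - 35. Without the control the market clears where 45 - 2P = 2P - 35, i.e. P* = 20 and Q* = 5.
The ceiling of 18 is below the equilibrium price 20, so it binds.
At P = 18: Qd = 45 - 2·18 = 9 and Qs = 2·18 - 35 = 1.
Only 1 units reach the market. On the demand curve, the marginal buyer's willingness to pay at Q = 1 is (45 - 1)/2 = 22.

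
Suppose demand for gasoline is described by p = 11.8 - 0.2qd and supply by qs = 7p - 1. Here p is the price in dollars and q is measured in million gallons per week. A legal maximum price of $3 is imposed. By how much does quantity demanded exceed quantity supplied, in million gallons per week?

24

Rearranging demand gives qd = 59 - 5p. Setting quantity demanded equal to quantity supplied, 59 - 5p = 7p - 1, gives p* = 5 and q* = 34.
The ceiling of 3 is below the equilibrium price 5, so it binds.
At p = 3: qd = 59 - 5·3 = 44 and qs = 7·3 - 1 = 20.
Shortage = qd - qs = 44 - 20 = 24.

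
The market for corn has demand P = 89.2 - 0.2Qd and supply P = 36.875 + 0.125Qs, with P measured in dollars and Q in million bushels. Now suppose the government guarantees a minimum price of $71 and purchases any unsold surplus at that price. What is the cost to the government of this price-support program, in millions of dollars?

Rearranging demand gives Qd = 446 - 5P; rearranging supply gives Qs = 8P - 295. In a free market, 446 - 5P = 8P - 295 gives the equilibrium P* = 57, Q* = 161.
Because the floor (71) lies above the market-clearing price, it is binding.
At P = 71: Qd = 446 - 5·71 = 91 and Qs = 8·71 - 295 = 273.
Surplus = Qs - Qd = 182.
Government expenditure = surplus × support price = 182 × 71 = 12922.

12922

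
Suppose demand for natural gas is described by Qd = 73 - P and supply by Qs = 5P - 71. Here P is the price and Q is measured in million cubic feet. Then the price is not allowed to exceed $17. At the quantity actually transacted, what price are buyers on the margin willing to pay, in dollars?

Equilibrium: 73 - P = 5P - 71, so 144 = 6P and P* = 24, Q* = 49.
The ceiling of 17 is below the equilibrium price 24, so it binds.
At P = 17: Qd = 73 - 17 = 56 and Qs = 5·17 - 71 = 14.
Only 14 units reach the market. On the demand curve, the marginal buyer's willingness to pay at Q = 14 is (73 - 14) = 59.

59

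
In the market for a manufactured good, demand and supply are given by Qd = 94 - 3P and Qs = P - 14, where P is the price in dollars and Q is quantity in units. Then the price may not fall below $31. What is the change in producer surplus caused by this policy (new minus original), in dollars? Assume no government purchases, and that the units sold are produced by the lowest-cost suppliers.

Without the control the market clears where 94 - 3P = P - 14, i.e. P* = 27 and Q* = 13.
The floor of 31 is above the equilibrium price 27, so it binds.
At P = 31: Qd = 94 - 3·31 = 1 and Qs = 31 - 14 = 17.
Producer surplus without the control is ½ · (27 - 14) · 13 = 84.5.
With the floor, 1 units are sold at 31. The supply price at Q = 1 is 15, so PS = ½ · [(31 - 14) + (31 - 15)] · 1 = 16.5.
Change in producer surplus = 16.5 - 84.5 = -68.

-68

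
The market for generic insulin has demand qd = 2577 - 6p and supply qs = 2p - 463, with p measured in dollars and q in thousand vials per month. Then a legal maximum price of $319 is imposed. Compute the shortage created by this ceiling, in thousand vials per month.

Setting quantity demanded equal to quantity supplied, 2577 - 6p = 2p - 463, gives p* = 380 and q* = 297.
The ceiling of 319 is below the equilibrium price 380, so it binds.
At p = 319: qd = 2577 - 6·319 = 663 and qs = 2·319 - 463 = 175.
Shortage = qd - qs = 663 - 175 = 488.

488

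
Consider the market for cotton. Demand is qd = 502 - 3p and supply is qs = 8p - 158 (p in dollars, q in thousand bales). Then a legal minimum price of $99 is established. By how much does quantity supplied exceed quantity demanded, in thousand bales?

429

In a free market, 502 - 3p = 8p - 158 gives the equilibrium p* = 60, q* = 322.
The floor of 99 is above the equilibrium price 60, so it binds.
At p = 99: qd = 502 - 3·99 = 205 and qs = 8·99 - 158 = 634.
Surplus = qs - qd = 634 - 205 = 429.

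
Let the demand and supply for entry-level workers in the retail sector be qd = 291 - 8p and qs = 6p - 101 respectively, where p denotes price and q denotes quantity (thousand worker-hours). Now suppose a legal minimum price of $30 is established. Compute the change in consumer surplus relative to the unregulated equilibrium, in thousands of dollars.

-118

In a free market, 291 - 8p = 6p - 101 gives the equilibrium p* = 28, q* = 67.
Because the floor (30) lies above the market-clearing price, it is binding.
At p = 30: qd = 291 - 8·30 = 51 and qs = 6·30 - 101 = 79.
Consumer surplus without the control is ½ · (36.375 - 28) · 67 = 280.5625.
With the floor, consumers buy 51 units at 30, so CS = ½ · (36.375 - 30) · 51 = 162.5625.
Change in consumer surplus = 162.5625 - 280.5625 = -118.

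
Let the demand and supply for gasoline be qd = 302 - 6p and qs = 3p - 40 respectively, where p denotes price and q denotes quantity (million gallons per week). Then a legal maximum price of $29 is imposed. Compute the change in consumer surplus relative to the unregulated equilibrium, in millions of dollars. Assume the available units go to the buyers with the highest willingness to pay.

Setting quantity demanded equal to quantity supplied, 302 - 6p = 3p - 40, gives p* = 38 and q* = 74.
Because the ceiling (29) lies below the market-clearing price, it is binding.
At p = 29: qd = 302 - 6·29 = 128 and qs = 3·29 - 40 = 47.
Consumer surplus without the control is ½ · (151/3 - 38) · 74 = 1369/3.
With the ceiling, 47 units are sold at 29 (assume they go to the highest-value buyers). The demand price at q = 47 is 42.5, so CS = ½ · [(151/3 - 29) + (42.5 - 29)] · 47 = 9823/12.
Change in consumer surplus = 9823/12 - 1369/3 = 362.25.

362.25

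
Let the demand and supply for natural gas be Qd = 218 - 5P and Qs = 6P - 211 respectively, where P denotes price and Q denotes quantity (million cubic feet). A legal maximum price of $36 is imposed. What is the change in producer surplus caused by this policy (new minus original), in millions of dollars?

-42

Without the control the market clears where 218 - 5P = 6P - 211, i.e. P* = 39 and Q* = 23.
The ceiling of 36 is below the equilibrium price 39, so it binds.
At P = 36: Qd = 218 - 5·36 = 38 and Qs = 6·36 - 211 = 5.
Producer surplus without the control is ½ · (39 - 211/6) · 23 = 529/12.
With the ceiling, producers sell 5 units at 36, so PS = ½ · (36 - 211/6) · 5 = 25/12.
Change in producer surplus = 25/12 - 529/12 = -42.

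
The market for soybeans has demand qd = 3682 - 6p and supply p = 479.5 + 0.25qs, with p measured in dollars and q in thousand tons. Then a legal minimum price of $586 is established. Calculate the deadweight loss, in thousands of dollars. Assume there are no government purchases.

5070

Rearranging supply gives qs = 4p - 1918. Without the control the market clears where 3682 - 6p = 4p - 1918, i.e. p* = 560 and q* = 322.
The floor of 586 is above the equilibrium price 560, so it binds.
At p = 586: qd = 3682 - 6·586 = 166 and qs = 4·586 - 1918 = 426.
Quantity traded falls to 166. At q = 166 the demand price is (3682 - 166)/6 = 586 and the supply price is (1918 + 166)/4 = 521.
Deadweight loss = ½ · (586 - 521) · (322 - 166) = ½ · 65 · 156 = 5070.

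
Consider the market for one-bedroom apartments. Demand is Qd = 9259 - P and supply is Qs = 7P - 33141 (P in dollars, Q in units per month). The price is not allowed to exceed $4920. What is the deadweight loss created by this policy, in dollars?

4043200

Without the control the market clears where 9259 - P = 7P - 33141, i.e. P* = 5300 and Q* = 3959.
Since 4920 < 5300, the ceiling is binding.
At P = 4920: Qd = 9259 - 4920 = 4339 and Qs = 7·4920 - 33141 = 1299.
Quantity traded falls to 1299. At Q = 1299 the demand price is 9259 - 1299 = 7960 and the supply price is (33141 + 1299)/7 = 4920.
Deadweight loss = ½ · (7960 - 4920) · (3959 - 1299) = ½ · 3040 · 2660 = 4043200.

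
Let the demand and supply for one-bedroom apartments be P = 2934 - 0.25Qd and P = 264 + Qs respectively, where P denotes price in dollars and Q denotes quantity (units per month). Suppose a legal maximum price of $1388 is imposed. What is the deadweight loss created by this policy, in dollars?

Rearranging demand gives Qd = 11736 - 4P; rearranging supply gives Qs = P - 264. Setting quantity demanded equal to quantity supplied, 11736 - 4P = P - 264, gives P* = 2400 and Q* = 2136.
Because the ceiling (1388) lies below the market-clearing price, it is binding.
At P = 1388: Qd = 11736 - 4·1388 = 6184 and Qs = 1388 - 264 = 1124.
Quantity traded falls to 1124. At Q = 1124 the demand price is (11736 - 1124)/4 = 2653 and the supply price is 264 + 1124 = 1388.
Deadweight loss = ½ · (2653 - 1388) · (2136 - 1124) = ½ · 1265 · 1012 = 640090.

640090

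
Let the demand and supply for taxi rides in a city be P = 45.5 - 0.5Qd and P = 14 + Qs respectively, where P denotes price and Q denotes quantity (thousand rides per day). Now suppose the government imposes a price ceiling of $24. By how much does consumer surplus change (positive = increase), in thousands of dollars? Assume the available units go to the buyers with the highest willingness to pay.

Rearranging demand gives Qd = 91 - 2P; rearranging supply gives Qs = P - 14. In a free market, 91 - 2P = P - 14 gives the equilibrium P* = 35, Q* = 21.
Because the ceiling (24) lies below the market-clearing price, it is binding.
At P = 24: Qd = 91 - 2·24 = 43 and Qs = 24 - 14 = 10.
Consumer surplus without the control is ½ · (45.5 - 35) · 21 = 110.25.
With the ceiling, 10 units are sold at 24 (assume they go to the highest-value buyers). The demand price at Q = 10 is 40.5, so CS = ½ · [(45.5 - 24) + (40.5 - 24)] · 10 = 190.
Change in consumer surplus = 190 - 110.25 = 79.75.

79.75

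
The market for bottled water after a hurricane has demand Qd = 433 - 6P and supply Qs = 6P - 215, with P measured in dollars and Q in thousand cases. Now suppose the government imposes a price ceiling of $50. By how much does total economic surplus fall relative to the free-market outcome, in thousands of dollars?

96

In a free market, 433 - 6P = 6P - 215 gives the equilibrium P* = 54, Q* = 109.
The ceiling of 50 is below the equilibrium price 54, so it binds.
At P = 50: Qd = 433 - 6·50 = 133 and Qs = 6·50 - 215 = 85.
Quantity traded falls to 85. At Q = 85 the demand price is (433 - 85)/6 = 58 and the supply price is (215 + 85)/6 = 50.
Deadweight loss = ½ · (58 - 50) · (109 - 85) = ½ · 8 · 24 = 96.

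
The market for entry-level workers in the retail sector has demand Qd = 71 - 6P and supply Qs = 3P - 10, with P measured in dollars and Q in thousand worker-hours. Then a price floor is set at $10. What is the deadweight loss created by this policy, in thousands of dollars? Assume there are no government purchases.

9

Setting quantity demanded equal to quantity supplied, 71 - 6P = 3P - 10, gives P* = 9 and Q* = 17.
Since 10 > 9, the floor is binding.
At P = 10: Qd = 71 - 6·10 = 11 and Qs = 3·10 - 10 = 20.
Quantity traded falls to 11. At Q = 11 the demand price is (71 - 11)/6 = 10 and the supply price is (10 + 11)/3 = 7.
Deadweight loss = ½ · (10 - 7) · (17 - 11) = ½ · 3 · 6 = 9.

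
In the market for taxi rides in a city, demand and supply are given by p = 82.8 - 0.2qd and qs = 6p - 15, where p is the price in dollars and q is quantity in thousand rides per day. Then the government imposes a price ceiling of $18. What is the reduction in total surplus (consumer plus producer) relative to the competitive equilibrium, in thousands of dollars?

Rearranging demand gives qd = 414 - 5p. Equilibrium: 414 - 5p = 6p - 15, so 429 = 11p and p* = 39, q* = 219.
Because the ceiling (18) lies below the market-clearing price, it is binding.
At p = 18: qd = 414 - 5·18 = 324 and qs = 6·18 - 15 = 93.
Quantity traded falls to 93. At q = 93 the demand price is (414 - 93)/5 = 64.2 and the supply price is (15 + 93)/6 = 18.
Deadweight loss = ½ · (64.2 - 18) · (219 - 93) = ½ · 46.2 · 126 = 2910.6.

2910.6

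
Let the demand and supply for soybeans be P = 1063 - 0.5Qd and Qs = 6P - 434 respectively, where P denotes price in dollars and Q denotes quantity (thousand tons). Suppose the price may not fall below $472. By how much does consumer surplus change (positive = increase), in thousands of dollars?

-202768

Rearranging demand gives Qd = 2126 - 2P. In a free market, 2126 - 2P = 6P - 434 gives the equilibrium P* = 320, Q* = 1486.
Since 472 > 320, the floor is binding.
At P = 472: Qd = 2126 - 2·472 = 1182 and Qs = 6·472 - 434 = 2398.
Consumer surplus without the control is ½ · (1063 - 320) · 1486 = 552049.
With the floor, consumers buy 1182 units at 472, so CS = ½ · (1063 - 472) · 1182 = 349281.
Change in consumer surplus = 349281 - 552049 = -202768.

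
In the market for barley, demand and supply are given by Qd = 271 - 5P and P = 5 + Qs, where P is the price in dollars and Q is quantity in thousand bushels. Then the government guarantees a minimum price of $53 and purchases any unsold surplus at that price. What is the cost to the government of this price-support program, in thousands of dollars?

2226

Rearranging supply gives Qs = P - 5. Without the control the market clears where 271 - 5P = P - 5, i.e. P* = 46 and Q* = 41.
Since 53 > 46, the floor is binding.
At P = 53: Qd = 271 - 5·53 = 6 and Qs = 53 - 5 = 48.
Surplus = Qs - Qd = 42.
Government expenditure = surplus × support price = 42 × 53 = 2226.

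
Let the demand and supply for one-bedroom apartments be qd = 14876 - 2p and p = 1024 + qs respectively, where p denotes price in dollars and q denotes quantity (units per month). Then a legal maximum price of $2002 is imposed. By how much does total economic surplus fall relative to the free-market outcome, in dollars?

8157603

Rearranging supply gives qs = p - 1024. In a free market, 14876 - 2p = p - 1024 gives the equilibrium p* = 5300, q* = 4276.
Since 2002 < 5300, the ceiling is binding.
At p = 2002: qd = 14876 - 2·2002 = 10872 and qs = 2002 - 1024 = 978.
Quantity traded falls to 978. At q = 978 the demand price is (14876 - 978)/2 = 6949 and the supply price is 1024 + 978 = 2002.
Deadweight loss = ½ · (6949 - 2002) · (4276 - 978) = ½ · 4947 · 3298 = 8157603.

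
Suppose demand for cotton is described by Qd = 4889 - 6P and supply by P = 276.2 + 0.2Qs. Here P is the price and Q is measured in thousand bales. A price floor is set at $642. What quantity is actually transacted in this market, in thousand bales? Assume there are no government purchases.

Rearranging supply gives Qs = 5P - 1381. Equilibrium: 4889 - 6P = 5P - 1381, so 6270 = 11P and P* = 570, Q* = 1469.
Because the floor (642) lies above the market-clearing price, it is binding.
At P = 642: Qd = 4889 - 6·642 = 1037 and Qs = 5·642 - 1381 = 1829.
The quantity actually transacted is the short side, demand: 1037.

1037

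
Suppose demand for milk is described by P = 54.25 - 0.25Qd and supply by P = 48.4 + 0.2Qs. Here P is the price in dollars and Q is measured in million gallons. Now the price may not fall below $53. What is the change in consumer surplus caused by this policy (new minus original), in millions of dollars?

-18

Rearranging demand gives Qd = 217 - 4P; rearranging supply gives Qs = 5P - 242. Equilibrium: 217 - 4P = 5P - 242, so 459 = 9P and P* = 51, Q* = 13.
Because the floor (53) lies above the market-clearing price, it is binding.
At P = 53: Qd = 217 - 4·53 = 5 and Qs = 5·53 - 242 = 23.
Consumer surplus without the control is ½ · (54.25 - 51) · 13 = 21.125.
With the floor, consumers buy 5 units at 53, so CS = ½ · (54.25 - 53) · 5 = 3.125.
Change in consumer surplus = 3.125 - 21.125 = -18.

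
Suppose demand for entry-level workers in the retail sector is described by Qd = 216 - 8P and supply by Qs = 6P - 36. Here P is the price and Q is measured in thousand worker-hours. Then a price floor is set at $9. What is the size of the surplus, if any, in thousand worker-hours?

0

In a free market, 216 - 8P = 6P - 36 gives the equilibrium P* = 18, Q* = 72.
Since 9 is below P* = 18, the floor does not bind and the free-market outcome prevails.
Since the control does not bind, there is no surplus.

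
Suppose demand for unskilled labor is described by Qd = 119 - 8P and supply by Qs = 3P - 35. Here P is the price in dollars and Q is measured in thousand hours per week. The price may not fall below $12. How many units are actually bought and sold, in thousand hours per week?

7

Without the control the market clears where 119 - 8P = 3P - 35, i.e. P* = 14 and Q* = 7.
The floor of 12 is below the equilibrium price 14, so it is not binding; the market clears at P* = 14, Q* = 7.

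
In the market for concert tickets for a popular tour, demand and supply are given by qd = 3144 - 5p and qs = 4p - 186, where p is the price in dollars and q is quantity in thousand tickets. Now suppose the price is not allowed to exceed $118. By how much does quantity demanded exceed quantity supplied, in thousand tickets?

Equilibrium: 3144 - 5p = 4p - 186, so 3330 = 9p and p* = 370, q* = 1294.
Since 118 < 370, the ceiling is binding.
At p = 118: qd = 3144 - 5·118 = 2554 and qs = 4·118 - 186 = 286.
Shortage = qd - qs = 2554 - 286 = 2268.

2268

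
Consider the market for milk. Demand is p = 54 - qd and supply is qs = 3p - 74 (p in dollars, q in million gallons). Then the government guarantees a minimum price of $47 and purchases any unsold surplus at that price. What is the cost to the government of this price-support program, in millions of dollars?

2820

Rearranging demand gives qd = 54 - p. In a free market, 54 - p = 3p - 74 gives the equilibrium p* = 32, q* = 22.
Since 47 > 32, the floor is binding.
At p = 47: qd = 54 - 47 = 7 and qs = 3·47 - 74 = 67.
Surplus = qs - qd = 60.
Government expenditure = surplus × support price = 60 × 47 = 2820.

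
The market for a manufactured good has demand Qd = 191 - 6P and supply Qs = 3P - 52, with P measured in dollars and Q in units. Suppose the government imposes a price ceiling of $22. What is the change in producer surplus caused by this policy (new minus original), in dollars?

In a free market, 191 - 6P = 3P - 52 gives the equilibrium P* = 27, Q* = 29.
Since 22 < 27, the ceiling is binding.
At P = 22: Qd = 191 - 6·22 = 59 and Qs = 3·22 - 52 = 14.
Producer surplus without the control is ½ · (27 - 52/3) · 29 = 841/6.
With the ceiling, producers sell 14 units at 22, so PS = ½ · (22 - 52/3) · 14 = 98/3.
Change in producer surplus = 98/3 - 841/6 = -107.5.

-107.5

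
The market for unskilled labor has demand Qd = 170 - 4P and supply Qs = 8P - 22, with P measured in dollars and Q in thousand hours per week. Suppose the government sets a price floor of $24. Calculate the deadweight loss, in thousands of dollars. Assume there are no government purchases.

192

In a free market, 170 - 4P = 8P - 22 gives the equilibrium P* = 16, Q* = 106.
The floor of 24 is above the equilibrium price 16, so it binds.
At P = 24: Qd = 170 - 4·24 = 74 and Qs = 8·24 - 22 = 170.
Quantity traded falls to 74. At Q = 74 the demand price is (170 - 74)/4 = 24 and the supply price is (22 + 74)/8 = 12.
Deadweight loss = ½ · (24 - 12) · (106 - 74) = ½ · 12 · 32 = 192.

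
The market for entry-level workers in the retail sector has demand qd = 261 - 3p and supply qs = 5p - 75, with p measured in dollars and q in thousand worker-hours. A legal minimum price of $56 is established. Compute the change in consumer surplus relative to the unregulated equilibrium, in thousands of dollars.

Setting quantity demanded equal to quantity supplied, 261 - 3p = 5p - 75, gives p* = 42 and q* = 135.
Since 56 > 42, the floor is binding.
At p = 56: qd = 261 - 3·56 = 93 and qs = 5·56 - 75 = 205.
Consumer surplus without the control is ½ · (87 - 42) · 135 = 3037.5.
With the floor, consumers buy 93 units at 56, so CS = ½ · (87 - 56) · 93 = 1441.5.
Change in consumer surplus = 1441.5 - 3037.5 = -1596.

-1596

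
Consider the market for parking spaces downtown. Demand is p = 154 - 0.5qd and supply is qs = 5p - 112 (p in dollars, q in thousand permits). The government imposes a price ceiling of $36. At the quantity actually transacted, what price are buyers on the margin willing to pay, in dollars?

120

Rearranging demand gives qd = 308 - 2p. Equilibrium: 308 - 2p = 5p - 112, so 420 = 7p and p* = 60, q* = 188.
Because the ceiling (36) lies below the market-clearing price, it is binding.
At p = 36: qd = 308 - 2·36 = 236 and qs = 5·36 - 112 = 68.
Only 68 units reach the market. On the demand curve, the marginal buyer's willingness to pay at q = 68 is (308 - 68)/2 = 120.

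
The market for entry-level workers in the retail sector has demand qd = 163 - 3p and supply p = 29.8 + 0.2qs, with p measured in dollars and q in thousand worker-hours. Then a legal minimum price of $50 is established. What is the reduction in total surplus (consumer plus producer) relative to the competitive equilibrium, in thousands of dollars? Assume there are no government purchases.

290.4

Rearranging supply gives qs = 5p - 149. In a free market, 163 - 3p = 5p - 149 gives the equilibrium p* = 39, q* = 46.
Since 50 > 39, the floor is binding.
At p = 50: qd = 163 - 3·50 = 13 and qs = 5·50 - 149 = 101.
Quantity traded falls to 13. At q = 13 the demand price is (163 - 13)/3 = 50 and the supply price is (149 + 13)/5 = 32.4.
Deadweight loss = ½ · (50 - 32.4) · (46 - 13) = ½ · 17.6 · 33 = 290.4.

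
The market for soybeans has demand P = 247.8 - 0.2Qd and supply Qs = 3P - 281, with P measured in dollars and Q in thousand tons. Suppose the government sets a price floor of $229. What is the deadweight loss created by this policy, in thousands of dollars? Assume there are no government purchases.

Rearranging demand gives Qd = 1239 - 5P. In a free market, 1239 - 5P = 3P - 281 gives the equilibrium P* = 190, Q* = 289.
Because the floor (229) lies above the market-clearing price, it is binding.
At P = 229: Qd = 1239 - 5·229 = 94 and Qs = 3·229 - 281 = 406.
Quantity traded falls to 94. At Q = 94 the demand price is (1239 - 94)/5 = 229 and the supply price is (281 + 94)/3 = 125.
Deadweight loss = ½ · (229 - 125) · (289 - 94) = ½ · 104 · 195 = 10140.

10140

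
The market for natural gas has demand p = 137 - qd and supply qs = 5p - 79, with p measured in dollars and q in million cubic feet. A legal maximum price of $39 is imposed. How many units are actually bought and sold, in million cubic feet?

Rearranging demand gives qd = 137 - p. Equilibrium: 137 - p = 5p - 79, so 216 = 6p and p* = 36, q* = 101.
Since 39 is above p* = 36, the ceiling does not bind and the free-market outcome prevails.

101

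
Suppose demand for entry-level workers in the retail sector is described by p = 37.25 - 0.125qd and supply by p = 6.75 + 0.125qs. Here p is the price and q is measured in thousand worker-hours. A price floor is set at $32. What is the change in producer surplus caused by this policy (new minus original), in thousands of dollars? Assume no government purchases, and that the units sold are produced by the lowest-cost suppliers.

Rearranging demand gives qd = 298 - 8p; rearranging supply gives qs = 8p - 54. Without the control the market clears where 298 - 8p = 8p - 54, i.e. p* = 22 and q* = 122.
Since 32 > 22, the floor is binding.
At p = 32: qd = 298 - 8·32 = 42 and qs = 8·32 - 54 = 202.
Producer surplus without the control is ½ · (22 - 6.75) · 122 = 930.25.
With the floor, 42 units are sold at 32. The supply price at q = 42 is 12, so PS = ½ · [(32 - 6.75) + (32 - 12)] · 42 = 950.25.
Change in producer surplus = 950.25 - 930.25 = 20.

20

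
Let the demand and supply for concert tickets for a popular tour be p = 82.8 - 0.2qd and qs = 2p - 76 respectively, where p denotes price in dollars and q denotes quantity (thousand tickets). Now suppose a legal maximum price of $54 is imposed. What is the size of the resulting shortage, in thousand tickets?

Rearranging demand gives qd = 414 - 5p. Setting quantity demanded equal to quantity supplied, 414 - 5p = 2p - 76, gives p* = 70 and q* = 64.
Since 54 < 70, the ceiling is binding.
At p = 54: qd = 414 - 5·54 = 144 and qs = 2·54 - 76 = 32.
Shortage = qd - qs = 144 - 32 = 112.

112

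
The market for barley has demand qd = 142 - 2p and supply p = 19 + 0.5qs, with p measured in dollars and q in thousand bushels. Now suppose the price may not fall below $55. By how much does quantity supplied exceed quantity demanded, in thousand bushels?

Rearranging supply gives qs = 2p - 38. Without the control the market clears where 142 - 2p = 2p - 38, i.e. p* = 45 and q* = 52.
Since 55 > 45, the floor is binding.
At p = 55: qd = 142 - 2·55 = 32 and qs = 2·55 - 38 = 72.
Surplus = qs - qd = 72 - 32 = 40.

40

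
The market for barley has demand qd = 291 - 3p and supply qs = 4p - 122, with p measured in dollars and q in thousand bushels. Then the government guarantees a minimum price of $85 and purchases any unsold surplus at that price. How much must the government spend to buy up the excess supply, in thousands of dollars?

Equilibrium: 291 - 3p = 4p - 122, so 413 = 7p and p* = 59, q* = 114.
Since 85 > 59, the floor is binding.
At p = 85: qd = 291 - 3·85 = 36 and qs = 4·85 - 122 = 218.
Surplus = qs - qd = 182.
Government expenditure = surplus × support price = 182 × 85 = 15470.

15470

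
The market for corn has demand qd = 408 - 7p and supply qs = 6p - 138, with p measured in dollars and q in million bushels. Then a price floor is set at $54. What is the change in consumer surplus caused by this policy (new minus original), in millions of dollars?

Setting quantity demanded equal to quantity supplied, 408 - 7p = 6p - 138, gives p* = 42 and q* = 114.
Since 54 > 42, the floor is binding.
At p = 54: qd = 408 - 7·54 = 30 and qs = 6·54 - 138 = 186.
Consumer surplus without the control is ½ · (408/7 - 42) · 114 = 6498/7.
With the floor, consumers buy 30 units at 54, so CS = ½ · (408/7 - 54) · 30 = 450/7.
Change in consumer surplus = 450/7 - 6498/7 = -864.

-864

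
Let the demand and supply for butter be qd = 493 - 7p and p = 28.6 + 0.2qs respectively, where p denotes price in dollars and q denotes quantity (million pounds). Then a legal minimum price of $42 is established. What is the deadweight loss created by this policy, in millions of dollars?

0

Rearranging supply gives qs = 5p - 143. Equilibrium: 493 - 7p = 5p - 143, so 636 = 12p and p* = 53, q* = 122.
The floor of 42 is below the equilibrium price 53, so it is not binding; the market clears at p* = 53, q* = 122.
Since the control does not bind, no trades are prevented and deadweight loss is zero.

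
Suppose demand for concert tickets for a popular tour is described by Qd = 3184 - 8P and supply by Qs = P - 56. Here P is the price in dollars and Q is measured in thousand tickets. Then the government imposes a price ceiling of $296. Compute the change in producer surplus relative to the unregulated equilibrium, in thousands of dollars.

-17408

Equilibrium: 3184 - 8P = P - 56, so 3240 = 9P and P* = 360, Q* = 304.
Because the ceiling (296) lies below the market-clearing price, it is binding.
At P = 296: Qd = 3184 - 8·296 = 816 and Qs = 296 - 56 = 240.
Producer surplus without the control is ½ · (360 - 56) · 304 = 46208.
With the ceiling, producers sell 240 units at 296, so PS = ½ · (296 - 56) · 240 = 28800.
Change in producer surplus = 28800 - 46208 = -17408.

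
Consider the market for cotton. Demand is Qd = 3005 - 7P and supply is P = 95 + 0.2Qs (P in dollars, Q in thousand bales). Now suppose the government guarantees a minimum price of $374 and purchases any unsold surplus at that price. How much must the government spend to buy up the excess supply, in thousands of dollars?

Rearranging supply gives Qs = 5P - 475. In a free market, 3005 - 7P = 5P - 475 gives the equilibrium P* = 290, Q* = 975.
Because the floor (374) lies above the market-clearing price, it is binding.
At P = 374: Qd = 3005 - 7·374 = 387 and Qs = 5·374 - 475 = 1395.
Surplus = Qs - Qd = 1008.
Government expenditure = surplus × support price = 1008 × 374 = 376992.

376992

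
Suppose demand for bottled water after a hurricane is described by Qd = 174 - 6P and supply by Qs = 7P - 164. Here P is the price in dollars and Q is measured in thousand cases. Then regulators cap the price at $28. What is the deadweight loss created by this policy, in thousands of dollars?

0

Without the control the market clears where 174 - 6P = 7P - 164, i.e. P* = 26 and Q* = 18.
The ceiling of 28 is above the equilibrium price 26, so it is not binding; the market clears at P* = 26, Q* = 18.
Since the control does not bind, no trades are prevented and deadweight loss is zero.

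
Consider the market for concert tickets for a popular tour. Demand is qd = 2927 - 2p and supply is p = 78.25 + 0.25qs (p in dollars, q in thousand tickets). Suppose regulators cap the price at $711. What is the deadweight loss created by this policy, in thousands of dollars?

0

Rearranging supply gives qs = 4p - 313. Equilibrium: 2927 - 2p = 4p - 313, so 3240 = 6p and p* = 540, q* = 1847.
Since 711 is above p* = 540, the ceiling does not bind and the free-market outcome prevails.
Since the control does not bind, no trades are prevented and deadweight loss is zero.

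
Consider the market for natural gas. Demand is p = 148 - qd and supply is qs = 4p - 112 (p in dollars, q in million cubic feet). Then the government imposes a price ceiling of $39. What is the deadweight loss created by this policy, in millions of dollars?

Rearranging demand gives qd = 148 - p. Setting quantity demanded equal to quantity supplied, 148 - p = 4p - 112, gives p* = 52 and q* = 96.
Because the ceiling (39) lies below the market-clearing price, it is binding.
At p = 39: qd = 148 - 39 = 109 and qs = 4·39 - 112 = 44.
Quantity traded falls to 44. At q = 44 the demand price is 148 - 44 = 104 and the supply price is (112 + 44)/4 = 39.
Deadweight loss = ½ · (104 - 39) · (96 - 44) = ½ · 65 · 52 = 1690.

1690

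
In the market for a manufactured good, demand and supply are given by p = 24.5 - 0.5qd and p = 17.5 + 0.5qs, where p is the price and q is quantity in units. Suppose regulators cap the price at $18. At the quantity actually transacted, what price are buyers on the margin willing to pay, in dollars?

24

Rearranging demand gives qd = 49 - 2p; rearranging supply gives qs = 2p - 35. Without the control the market clears where 49 - 2p = 2p - 35, i.e. p* = 21 and q* = 7.
Because the ceiling (18) lies below the market-clearing price, it is binding.
At p = 18: qd = 49 - 2·18 = 13 and qs = 2·18 - 35 = 1.
Only 1 units reach the market. On the demand curve, the marginal buyer's willingness to pay at q = 1 is (49 - 1)/2 = 24.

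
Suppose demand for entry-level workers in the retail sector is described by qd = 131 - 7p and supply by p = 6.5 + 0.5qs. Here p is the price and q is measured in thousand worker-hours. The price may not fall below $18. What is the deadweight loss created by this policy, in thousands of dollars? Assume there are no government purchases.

Rearranging supply gives qs = 2p - 13. Equilibrium: 131 - 7p = 2p - 13, so 144 = 9p and p* = 16, q* = 19.
Because the floor (18) lies above the market-clearing price, it is binding.
At p = 18: qd = 131 - 7·18 = 5 and qs = 2·18 - 13 = 23.
Quantity traded falls to 5. At q = 5 the demand price is (131 - 5)/7 = 18 and the supply price is (13 + 5)/2 = 9.
Deadweight loss = ½ · (18 - 9) · (19 - 5) = ½ · 9 · 14 = 63.

63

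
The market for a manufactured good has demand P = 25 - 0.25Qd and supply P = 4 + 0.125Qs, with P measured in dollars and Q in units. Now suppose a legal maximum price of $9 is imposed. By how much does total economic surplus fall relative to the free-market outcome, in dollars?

48

Rearranging demand gives Qd = 100 - 4P; rearranging supply gives Qs = 8P - 32. In a free market, 100 - 4P = 8P - 32 gives the equilibrium P* = 11, Q* = 56.
Because the ceiling (9) lies below the market-clearing price, it is binding.
At P = 9: Qd = 100 - 4·9 = 64 and Qs = 8·9 - 32 = 40.
Quantity traded falls to 40. At Q = 40 the demand price is (100 - 40)/4 = 15 and the supply price is (32 + 40)/8 = 9.
Deadweight loss = ½ · (15 - 9) · (56 - 40) = ½ · 6 · 16 = 48.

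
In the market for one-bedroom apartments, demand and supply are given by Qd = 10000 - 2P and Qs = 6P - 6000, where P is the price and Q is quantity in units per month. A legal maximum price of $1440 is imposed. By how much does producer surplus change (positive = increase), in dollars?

-2419200

In a free market, 10000 - 2P = 6P - 6000 gives the equilibrium P* = 2000, Q* = 6000.
The ceiling of 1440 is below the equilibrium price 2000, so it binds.
At P = 1440: Qd = 10000 - 2·1440 = 7120 and Qs = 6·1440 - 6000 = 2640.
Producer surplus without the control is ½ · (2000 - 1000) · 6000 = 3000000.
With the ceiling, producers sell 2640 units at 1440, so PS = ½ · (1440 - 1000) · 2640 = 580800.
Change in producer surplus = 580800 - 3000000 = -2419200.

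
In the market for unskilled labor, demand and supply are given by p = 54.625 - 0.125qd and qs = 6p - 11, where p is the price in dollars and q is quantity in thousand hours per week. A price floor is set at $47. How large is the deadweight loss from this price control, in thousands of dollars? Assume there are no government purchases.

Rearranging demand gives qd = 437 - 8p. In a free market, 437 - 8p = 6p - 11 gives the equilibrium p* = 32, q* = 181.
Because the floor (47) lies above the market-clearing price, it is binding.
At p = 47: qd = 437 - 8·47 = 61 and qs = 6·47 - 11 = 271.
Quantity traded falls to 61. At q = 61 the demand price is (437 - 61)/8 = 47 and the supply price is (11 + 61)/6 = 12.
Deadweight loss = ½ · (47 - 12) · (181 - 61) = ½ · 35 · 120 = 2100.

2100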